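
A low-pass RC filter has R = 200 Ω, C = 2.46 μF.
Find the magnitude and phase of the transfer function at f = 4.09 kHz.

Step 1 — Angular frequency: ω = 2π·4090 = 2.57e+04 rad/s.
Step 2 — Transfer function: H(jω) = 1/(1 + jωRC).
Step 3 — Denominator: 1 + jωRC = 1 + j·2.57e+04·200·2.46e-06 = 1 + j12.64.
Step 4 — H = 0.006217 - j0.0786.
Step 5 — Magnitude: |H| = 0.07885 (-22.1 dB); phase: φ = -85.5°.

|H| = 0.07885 (-22.1 dB), φ = -85.5°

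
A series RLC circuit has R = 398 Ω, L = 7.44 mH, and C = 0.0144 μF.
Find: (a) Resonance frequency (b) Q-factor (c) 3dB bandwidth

Step 1 — Resonance: ω₀ = 1/√(LC) = 1/√(0.00744·1.44e-08) = 9.661e+04 rad/s.
Step 2 — f₀ = ω₀/(2π) = 1.538e+04 Hz.
Step 3 — Series Q: Q = ω₀L/R = 9.661e+04·0.00744/398 = 1.806.
Step 4 — Bandwidth: Δω = ω₀/Q = 5.349e+04 rad/s; BW = Δω/(2π) = 8514 Hz.

(a) f₀ = 1.538e+04 Hz  (b) Q = 1.806  (c) BW = 8514 Hz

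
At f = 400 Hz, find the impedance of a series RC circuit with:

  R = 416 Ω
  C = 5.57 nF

Step 1 — Angular frequency: ω = 2π·f = 2π·400 = 2513 rad/s.
Step 2 — Component impedances:
  R: Z = R = 416 Ω
  C: Z = 1/(jωC) = -j/(ω·C) = 0 - j7.143e+04 Ω
Step 3 — Series combination: Z_total = R + C = 416 - j7.143e+04 Ω = 7.144e+04∠-89.7° Ω.

Z = 416 - j7.143e+04 Ω = 7.144e+04∠-89.7° Ω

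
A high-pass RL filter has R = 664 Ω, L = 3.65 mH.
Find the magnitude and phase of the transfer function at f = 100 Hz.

Step 1 — Angular frequency: ω = 2π·100 = 628.3 rad/s.
Step 2 — Transfer function: H(jω) = jωL/(R + jωL).
Step 3 — Numerator jωL = j·2.293; denominator R + jωL = 664 + j2.293.
Step 4 — H = 1.193e-05 + j0.003454.
Step 5 — Magnitude: |H| = 0.003454 (-49.2 dB); phase: φ = 89.8°.

|H| = 0.003454 (-49.2 dB), φ = 89.8°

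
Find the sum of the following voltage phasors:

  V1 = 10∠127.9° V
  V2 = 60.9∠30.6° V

Step 1 — Convert each phasor to rectangular form:
  V1 = 10·(cos(127.9°) + j·sin(127.9°)) = -6.143 + j7.891 V
  V2 = 60.9·(cos(30.6°) + j·sin(30.6°)) = 52.42 + j31 V
Step 2 — Sum components: V_total = 46.28 + j38.89 V.
Step 3 — Convert to polar: |V_total| = 60.45 V, ∠V_total = 40.0°.

V_total = 60.45∠40.0° V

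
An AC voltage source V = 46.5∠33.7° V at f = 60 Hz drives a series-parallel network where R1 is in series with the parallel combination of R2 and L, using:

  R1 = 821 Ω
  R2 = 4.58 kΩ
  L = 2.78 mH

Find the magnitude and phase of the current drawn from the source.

Step 1 — Angular frequency: ω = 2π·f = 2π·60 = 377 rad/s.
Step 2 — Component impedances:
  R1: Z = R = 821 Ω
  R2: Z = R = 4580 Ω
  L: Z = jωL = j·377·0.00278 = 0 + j1.048 Ω
Step 3 — Parallel branch: R2 || L = 1/(1/R2 + 1/L) = 0.0002398 + j1.048 Ω.
Step 4 — Series with R1: Z_total = R1 + (R2 || L) = 821 + j1.048 Ω = 821∠0.1° Ω.
Step 5 — Source phasor: V = 46.5∠33.7° V = 38.69 + j25.8 V.
Step 6 — Ohm's law: I = V / Z_total = (38.69 + j25.8) / (821 + j1.048) = 0.04716 + j0.03137 A.
Step 7 — Convert to polar: |I| = 0.05664 A, ∠I = 33.6°.

I = 0.05664∠33.6° A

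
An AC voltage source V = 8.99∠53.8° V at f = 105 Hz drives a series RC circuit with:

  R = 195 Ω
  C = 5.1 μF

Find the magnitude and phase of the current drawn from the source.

Step 1 — Angular frequency: ω = 2π·f = 2π·105 = 659.7 rad/s.
Step 2 — Component impedances:
  R: Z = R = 195 Ω
  C: Z = 1/(jωC) = -j/(ω·C) = 0 - j297.2 Ω
Step 3 — Series combination: Z_total = R + C = 195 - j297.2 Ω = 355.5∠-56.7° Ω.
Step 4 — Source phasor: V = 8.99∠53.8° V = 5.31 + j7.255 V.
Step 5 — Ohm's law: I = V / Z_total = (5.31 + j7.255) / (195 - j297.2) = -0.00887 + j0.02368 A.
Step 6 — Convert to polar: |I| = 0.02529 A, ∠I = 110.5°.

I = 0.02529∠110.5° A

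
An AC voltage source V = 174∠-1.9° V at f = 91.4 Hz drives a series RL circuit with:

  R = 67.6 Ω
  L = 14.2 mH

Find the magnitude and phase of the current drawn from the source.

Step 1 — Angular frequency: ω = 2π·f = 2π·91.4 = 574.3 rad/s.
Step 2 — Component impedances:
  R: Z = R = 67.6 Ω
  L: Z = jωL = j·574.3·0.0142 = 0 + j8.155 Ω
Step 3 — Series combination: Z_total = R + L = 67.6 + j8.155 Ω = 68.09∠6.9° Ω.
Step 4 — Source phasor: V = 174∠-1.9° V = 173.9 - j5.769 V.
Step 5 — Ohm's law: I = V / Z_total = (173.9 - j5.769) / (67.6 + j8.155) = 2.526 - j0.39 A.
Step 6 — Convert to polar: |I| = 2.555 A, ∠I = -8.8°.

I = 2.555∠-8.8° A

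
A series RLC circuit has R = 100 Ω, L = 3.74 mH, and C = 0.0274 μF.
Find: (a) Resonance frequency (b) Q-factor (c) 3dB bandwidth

Step 1 — Resonance: ω₀ = 1/√(LC) = 1/√(0.00374·2.74e-08) = 9.878e+04 rad/s.
Step 2 — f₀ = ω₀/(2π) = 1.572e+04 Hz.
Step 3 — Series Q: Q = ω₀L/R = 9.878e+04·0.00374/100 = 3.695.
Step 4 — Bandwidth: Δω = ω₀/Q = 2.674e+04 rad/s; BW = Δω/(2π) = 4255 Hz.

(a) f₀ = 1.572e+04 Hz  (b) Q = 3.695  (c) BW = 4255 Hz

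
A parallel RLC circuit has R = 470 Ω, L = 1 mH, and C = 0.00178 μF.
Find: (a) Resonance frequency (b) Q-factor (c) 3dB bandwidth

Step 1 — Resonance: ω₀ = 1/√(LC) = 1/√(0.001·1.78e-09) = 7.495e+05 rad/s.
Step 2 — f₀ = ω₀/(2π) = 1.193e+05 Hz.
Step 3 — Parallel Q: Q = R/(ω₀L) = 470/(7.495e+05·0.001) = 0.6271.
Step 4 — Bandwidth: Δω = ω₀/Q = 1.195e+06 rad/s; BW = Δω/(2π) = 1.902e+05 Hz.

(a) f₀ = 1.193e+05 Hz  (b) Q = 0.6271  (c) BW = 1.902e+05 Hz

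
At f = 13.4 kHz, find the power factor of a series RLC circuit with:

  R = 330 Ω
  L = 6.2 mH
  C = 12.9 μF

Step 1 — Angular frequency: ω = 2π·f = 2π·1.34e+04 = 8.419e+04 rad/s.
Step 2 — Component impedances:
  R: Z = R = 330 Ω
  L: Z = jωL = j·8.419e+04·0.0062 = 0 + j522 Ω
  C: Z = 1/(jωC) = -j/(ω·C) = 0 - j0.9207 Ω
Step 3 — Series combination: Z_total = R + L + C = 330 + j521.1 Ω = 616.8∠57.7° Ω.
Step 4 — Power factor: PF = cos(φ) = Re(Z)/|Z| = 330/616.8 = 0.535.
Step 5 — Type: Im(Z) = 521.1 ⇒ lagging (phase φ = 57.7°).

PF = 0.535 (lagging, φ = 57.7°)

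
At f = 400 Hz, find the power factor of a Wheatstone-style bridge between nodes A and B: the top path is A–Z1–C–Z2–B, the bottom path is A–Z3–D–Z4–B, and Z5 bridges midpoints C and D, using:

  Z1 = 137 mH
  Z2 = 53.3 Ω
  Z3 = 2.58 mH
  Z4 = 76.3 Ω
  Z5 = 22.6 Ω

Step 1 — Angular frequency: ω = 2π·f = 2π·400 = 2513 rad/s.
Step 2 — Component impedances:
  Z1: Z = jωL = j·2513·0.137 = 0 + j344.3 Ω
  Z2: Z = R = 53.3 Ω
  Z3: Z = jωL = j·2513·0.00258 = 0 + j6.484 Ω
  Z4: Z = R = 76.3 Ω
  Z5: Z = R = 22.6 Ω
Step 3 — Bridge requires nodal analysis (the Z5 bridge couples midpoints C and D, so the two paths cannot be reduced to a simple series/parallel combination). Setting node B to ground and injecting 1 A at node A, the 3-node admittance system at A, C, D solves to V_A = Z_AB = 37.62 + j6.707 Ω = 38.21∠10.1° Ω.
Step 4 — Power factor: PF = cos(φ) = Re(Z)/|Z| = 37.619/38.212 = 0.9845.
Step 5 — Type: Im(Z) = 6.707 ⇒ lagging (phase φ = 10.1°).

PF = 0.9845 (lagging, φ = 10.1°)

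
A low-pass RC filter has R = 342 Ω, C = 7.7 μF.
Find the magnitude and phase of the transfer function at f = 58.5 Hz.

Step 1 — Angular frequency: ω = 2π·58.5 = 367.6 rad/s.
Step 2 — Transfer function: H(jω) = 1/(1 + jωRC).
Step 3 — Denominator: 1 + jωRC = 1 + j·367.6·342·7.7e-06 = 1 + j0.9679.
Step 4 — H = 0.5163 - j0.4997.
Step 5 — Magnitude: |H| = 0.7185 (-2.9 dB); phase: φ = -44.1°.

|H| = 0.7185 (-2.9 dB), φ = -44.1°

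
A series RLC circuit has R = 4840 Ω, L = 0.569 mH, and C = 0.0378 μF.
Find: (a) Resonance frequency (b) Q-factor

Step 1 — Resonance condition Im(Z)=0 gives ω₀ = 1/√(LC).
Step 2 — ω₀ = 1/√(0.000569·3.78e-08) = 2.156e+05 rad/s.
Step 3 — f₀ = ω₀/(2π) = 3.432e+04 Hz.
Step 4 — Series Q: Q = ω₀L/R = 2.156e+05·0.000569/4840 = 0.02535.

(a) f₀ = 3.432e+04 Hz  (b) Q = 0.02535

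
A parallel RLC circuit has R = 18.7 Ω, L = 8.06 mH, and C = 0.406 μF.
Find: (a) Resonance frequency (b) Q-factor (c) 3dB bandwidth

Step 1 — Resonance: ω₀ = 1/√(LC) = 1/√(0.00806·4.06e-07) = 1.748e+04 rad/s.
Step 2 — f₀ = ω₀/(2π) = 2782 Hz.
Step 3 — Parallel Q: Q = R/(ω₀L) = 18.7/(1.748e+04·0.00806) = 0.1327.
Step 4 — Bandwidth: Δω = ω₀/Q = 1.317e+05 rad/s; BW = Δω/(2π) = 2.096e+04 Hz.

(a) f₀ = 2782 Hz  (b) Q = 0.1327  (c) BW = 2.096e+04 Hz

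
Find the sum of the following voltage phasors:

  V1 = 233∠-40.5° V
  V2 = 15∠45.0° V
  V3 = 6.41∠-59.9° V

Step 1 — Convert each phasor to rectangular form:
  V1 = 233·(cos(-40.5°) + j·sin(-40.5°)) = 177.2 - j151.3 V
  V2 = 15·(cos(45.0°) + j·sin(45.0°)) = 10.61 + j10.61 V
  V3 = 6.41·(cos(-59.9°) + j·sin(-59.9°)) = 3.215 - j5.546 V
Step 2 — Sum components: V_total = 191 - j146.3 V.
Step 3 — Convert to polar: |V_total| = 240.6 V, ∠V_total = -37.4°.

V_total = 240.6∠-37.4° V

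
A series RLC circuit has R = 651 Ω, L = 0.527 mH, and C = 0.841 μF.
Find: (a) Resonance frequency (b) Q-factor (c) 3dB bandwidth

Step 1 — Resonance: ω₀ = 1/√(LC) = 1/√(0.000527·8.41e-07) = 4.75e+04 rad/s.
Step 2 — f₀ = ω₀/(2π) = 7560 Hz.
Step 3 — Series Q: Q = ω₀L/R = 4.75e+04·0.000527/651 = 0.03845.
Step 4 — Bandwidth: Δω = ω₀/Q = 1.235e+06 rad/s; BW = Δω/(2π) = 1.966e+05 Hz.

(a) f₀ = 7560 Hz  (b) Q = 0.03845  (c) BW = 1.966e+05 Hz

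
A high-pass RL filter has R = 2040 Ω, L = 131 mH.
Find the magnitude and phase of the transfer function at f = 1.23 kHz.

Step 1 — Angular frequency: ω = 2π·1230 = 7728 rad/s.
Step 2 — Transfer function: H(jω) = jωL/(R + jωL).
Step 3 — Numerator jωL = j·1012; denominator R + jωL = 2040 + j1012.
Step 4 — H = 0.1976 + j0.3982.
Step 5 — Magnitude: |H| = 0.4445 (-7.0 dB); phase: φ = 63.6°.

|H| = 0.4445 (-7.0 dB), φ = 63.6°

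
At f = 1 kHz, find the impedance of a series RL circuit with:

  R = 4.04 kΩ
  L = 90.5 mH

Step 1 — Angular frequency: ω = 2π·f = 2π·1000 = 6283 rad/s.
Step 2 — Component impedances:
  R: Z = R = 4040 Ω
  L: Z = jωL = j·6283·0.0905 = 0 + j568.6 Ω
Step 3 — Series combination: Z_total = R + L = 4040 + j568.6 Ω = 4080∠8.0° Ω.

Z = 4040 + j568.6 Ω = 4080∠8.0° Ω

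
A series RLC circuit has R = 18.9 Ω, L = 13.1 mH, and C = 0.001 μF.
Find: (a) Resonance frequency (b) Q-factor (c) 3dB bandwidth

Step 1 — Resonance condition Im(Z)=0 gives ω₀ = 1/√(LC).
Step 2 — ω₀ = 1/√(0.0131·1e-09) = 2.763e+05 rad/s.
Step 3 — f₀ = ω₀/(2π) = 4.397e+04 Hz.
Step 4 — Series Q: Q = ω₀L/R = 2.763e+05·0.0131/18.9 = 191.5.
Step 5 — 3dB bandwidth: Δω = ω₀/Q = 1443 rad/s; BW = Δω/(2π) = 229.6 Hz.

(a) f₀ = 4.397e+04 Hz  (b) Q = 191.5  (c) BW = 229.6 Hz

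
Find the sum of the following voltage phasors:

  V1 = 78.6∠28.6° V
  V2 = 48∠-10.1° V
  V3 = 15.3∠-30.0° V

Step 1 — Convert each phasor to rectangular form:
  V1 = 78.6·(cos(28.6°) + j·sin(28.6°)) = 69.01 + j37.63 V
  V2 = 48·(cos(-10.1°) + j·sin(-10.1°)) = 47.26 - j8.418 V
  V3 = 15.3·(cos(-30.0°) + j·sin(-30.0°)) = 13.25 - j7.65 V
Step 2 — Sum components: V_total = 129.5 + j21.56 V.
Step 3 — Convert to polar: |V_total| = 131.3 V, ∠V_total = 9.5°.

V_total = 131.3∠9.5° V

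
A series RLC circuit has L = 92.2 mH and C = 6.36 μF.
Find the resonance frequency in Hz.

Step 1 — Resonance condition Im(Z)=0 gives ω₀ = 1/√(LC).
Step 2 — ω₀ = 1/√(0.0922·6.36e-06) = 1306 rad/s.
Step 3 — f₀ = ω₀/(2π) = 207.8 Hz.

f₀ = 207.8 Hz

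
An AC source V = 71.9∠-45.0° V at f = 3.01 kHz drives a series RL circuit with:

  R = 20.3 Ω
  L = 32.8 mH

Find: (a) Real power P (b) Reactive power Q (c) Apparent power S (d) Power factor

Step 1 — Angular frequency: ω = 2π·f = 2π·3010 = 1.891e+04 rad/s.
Step 2 — Component impedances:
  R: Z = R = 20.3 Ω
  L: Z = jωL = j·1.891e+04·0.0328 = 0 + j620.3 Ω
Step 3 — Series combination: Z_total = R + L = 20.3 + j620.3 Ω = 620.7∠88.1° Ω.
Step 4 — Source phasor: V = 71.9∠-45.0° V = 50.84 - j50.84 V.
Step 5 — Current: I = V / Z = -0.07919 - j0.08455 A = 0.1158∠-133.1° A.
Step 6 — Complex power: S = V·I* = 0.2724 + j8.325 VA.
Step 7 — Real power: P = Re(S) = 0.2724 W.
Step 8 — Reactive power: Q = Im(S) = 8.325 VAR.
Step 9 — Apparent power: |S| = 8.329 VA.
Step 10 — Power factor: PF = P/|S| = 0.03271 (lagging).

(a) P = 0.2724 W  (b) Q = 8.325 VAR  (c) S = 8.329 VA  (d) PF = 0.03271 (lagging)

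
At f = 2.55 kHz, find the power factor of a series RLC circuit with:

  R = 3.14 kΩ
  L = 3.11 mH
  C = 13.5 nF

Step 1 — Angular frequency: ω = 2π·f = 2π·2550 = 1.602e+04 rad/s.
Step 2 — Component impedances:
  R: Z = R = 3140 Ω
  L: Z = jωL = j·1.602e+04·0.00311 = 0 + j49.83 Ω
  C: Z = 1/(jωC) = -j/(ω·C) = 0 - j4623 Ω
Step 3 — Series combination: Z_total = R + L + C = 3140 - j4573 Ω = 5548∠-55.5° Ω.
Step 4 — Power factor: PF = cos(φ) = Re(Z)/|Z| = 3140/5548 = 0.566.
Step 5 — Type: Im(Z) = -4573 ⇒ leading (phase φ = -55.5°).

PF = 0.566 (leading, φ = -55.5°)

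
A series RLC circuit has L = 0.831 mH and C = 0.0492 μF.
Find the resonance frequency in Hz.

Step 1 — Resonance condition Im(Z)=0 gives ω₀ = 1/√(LC).
Step 2 — ω₀ = 1/√(0.000831·4.92e-08) = 1.564e+05 rad/s.
Step 3 — f₀ = ω₀/(2π) = 2.489e+04 Hz.

f₀ = 2.489e+04 Hz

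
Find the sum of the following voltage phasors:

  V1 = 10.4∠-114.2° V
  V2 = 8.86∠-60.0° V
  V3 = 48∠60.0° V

Step 1 — Convert each phasor to rectangular form:
  V1 = 10.4·(cos(-114.2°) + j·sin(-114.2°)) = -4.263 - j9.486 V
  V2 = 8.86·(cos(-60.0°) + j·sin(-60.0°)) = 4.43 - j7.673 V
  V3 = 48·(cos(60.0°) + j·sin(60.0°)) = 24 + j41.57 V
Step 2 — Sum components: V_total = 24.17 + j24.41 V.
Step 3 — Convert to polar: |V_total| = 34.35 V, ∠V_total = 45.3°.

V_total = 34.35∠45.3° V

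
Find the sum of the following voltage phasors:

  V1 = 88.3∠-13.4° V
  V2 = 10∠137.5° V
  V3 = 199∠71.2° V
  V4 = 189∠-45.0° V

Step 1 — Convert each phasor to rectangular form:
  V1 = 88.3·(cos(-13.4°) + j·sin(-13.4°)) = 85.9 - j20.46 V
  V2 = 10·(cos(137.5°) + j·sin(137.5°)) = -7.373 + j6.756 V
  V3 = 199·(cos(71.2°) + j·sin(71.2°)) = 64.13 + j188.4 V
  V4 = 189·(cos(-45.0°) + j·sin(-45.0°)) = 133.6 - j133.6 V
Step 2 — Sum components: V_total = 276.3 + j41.03 V.
Step 3 — Convert to polar: |V_total| = 279.3 V, ∠V_total = 8.4°.

V_total = 279.3∠8.4° V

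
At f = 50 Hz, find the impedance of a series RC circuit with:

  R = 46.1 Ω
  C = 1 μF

Step 1 — Angular frequency: ω = 2π·f = 2π·50 = 314.2 rad/s.
Step 2 — Component impedances:
  R: Z = R = 46.1 Ω
  C: Z = 1/(jωC) = -j/(ω·C) = 0 - j3183 Ω
Step 3 — Series combination: Z_total = R + C = 46.1 - j3183 Ω = 3183∠-89.2° Ω.

Z = 46.1 - j3183 Ω = 3183∠-89.2° Ω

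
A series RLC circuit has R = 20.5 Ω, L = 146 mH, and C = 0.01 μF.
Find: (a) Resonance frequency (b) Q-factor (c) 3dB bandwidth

Step 1 — Resonance condition Im(Z)=0 gives ω₀ = 1/√(LC).
Step 2 — ω₀ = 1/√(0.146·1e-08) = 2.617e+04 rad/s.
Step 3 — f₀ = ω₀/(2π) = 4165 Hz.
Step 4 — Series Q: Q = ω₀L/R = 2.617e+04·0.146/20.5 = 186.4.
Step 5 — 3dB bandwidth: Δω = ω₀/Q = 140.4 rad/s; BW = Δω/(2π) = 22.35 Hz.

(a) f₀ = 4165 Hz  (b) Q = 186.4  (c) BW = 22.35 Hz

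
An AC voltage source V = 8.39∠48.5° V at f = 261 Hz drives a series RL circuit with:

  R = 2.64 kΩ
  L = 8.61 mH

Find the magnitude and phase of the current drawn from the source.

Step 1 — Angular frequency: ω = 2π·f = 2π·261 = 1640 rad/s.
Step 2 — Component impedances:
  R: Z = R = 2640 Ω
  L: Z = jωL = j·1640·0.00861 = 0 + j14.12 Ω
Step 3 — Series combination: Z_total = R + L = 2640 + j14.12 Ω = 2640∠0.3° Ω.
Step 4 — Source phasor: V = 8.39∠48.5° V = 5.559 + j6.284 V.
Step 5 — Ohm's law: I = V / Z_total = (5.559 + j6.284) / (2640 + j14.12) = 0.002118 + j0.002369 A.
Step 6 — Convert to polar: |I| = 0.003178 A, ∠I = 48.2°.

I = 0.003178∠48.2° A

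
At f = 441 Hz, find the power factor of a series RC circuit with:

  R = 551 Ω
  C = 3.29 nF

Step 1 — Angular frequency: ω = 2π·f = 2π·441 = 2771 rad/s.
Step 2 — Component impedances:
  R: Z = R = 551 Ω
  C: Z = 1/(jωC) = -j/(ω·C) = 0 - j1.097e+05 Ω
Step 3 — Series combination: Z_total = R + C = 551 - j1.097e+05 Ω = 1.097e+05∠-89.7° Ω.
Step 4 — Power factor: PF = cos(φ) = Re(Z)/|Z| = 551/1.097e+05 = 0.005023.
Step 5 — Type: Im(Z) = -1.097e+05 ⇒ leading (phase φ = -89.7°).

PF = 0.005023 (leading, φ = -89.7°)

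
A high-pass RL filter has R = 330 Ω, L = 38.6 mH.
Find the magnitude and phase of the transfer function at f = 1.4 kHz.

Step 1 — Angular frequency: ω = 2π·1400 = 8796 rad/s.
Step 2 — Transfer function: H(jω) = jωL/(R + jωL).
Step 3 — Numerator jωL = j·339.5; denominator R + jωL = 330 + j339.5.
Step 4 — H = 0.5143 + j0.4998.
Step 5 — Magnitude: |H| = 0.7171 (-2.9 dB); phase: φ = 44.2°.

|H| = 0.7171 (-2.9 dB), φ = 44.2°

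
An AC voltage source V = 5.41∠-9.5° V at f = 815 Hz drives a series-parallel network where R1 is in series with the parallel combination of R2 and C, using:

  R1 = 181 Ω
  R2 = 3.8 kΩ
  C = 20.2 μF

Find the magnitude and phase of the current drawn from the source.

Step 1 — Angular frequency: ω = 2π·f = 2π·815 = 5121 rad/s.
Step 2 — Component impedances:
  R1: Z = R = 181 Ω
  R2: Z = R = 3800 Ω
  C: Z = 1/(jωC) = -j/(ω·C) = 0 - j9.667 Ω
Step 3 — Parallel branch: R2 || C = 1/(1/R2 + 1/C) = 0.02459 - j9.667 Ω.
Step 4 — Series with R1: Z_total = R1 + (R2 || C) = 181 - j9.667 Ω = 181.3∠-3.1° Ω.
Step 5 — Source phasor: V = 5.41∠-9.5° V = 5.336 - j0.8929 V.
Step 6 — Ohm's law: I = V / Z_total = (5.336 - j0.8929) / (181 - j9.667) = 0.02965 - j0.003349 A.
Step 7 — Convert to polar: |I| = 0.02984 A, ∠I = -6.4°.

I = 0.02984∠-6.4° A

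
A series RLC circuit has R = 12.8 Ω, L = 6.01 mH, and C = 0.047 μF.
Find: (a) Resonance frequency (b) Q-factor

Step 1 — Resonance condition Im(Z)=0 gives ω₀ = 1/√(LC).
Step 2 — ω₀ = 1/√(0.00601·4.7e-08) = 5.95e+04 rad/s.
Step 3 — f₀ = ω₀/(2π) = 9470 Hz.
Step 4 — Series Q: Q = ω₀L/R = 5.95e+04·0.00601/12.8 = 27.94.

(a) f₀ = 9470 Hz  (b) Q = 27.94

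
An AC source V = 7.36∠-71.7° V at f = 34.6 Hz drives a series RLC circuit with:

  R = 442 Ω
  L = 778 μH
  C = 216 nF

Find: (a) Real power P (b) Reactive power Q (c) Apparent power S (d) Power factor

Step 1 — Angular frequency: ω = 2π·f = 2π·34.6 = 217.4 rad/s.
Step 2 — Component impedances:
  R: Z = R = 442 Ω
  L: Z = jωL = j·217.4·0.000778 = 0 + j0.1691 Ω
  C: Z = 1/(jωC) = -j/(ω·C) = 0 - j2.13e+04 Ω
Step 3 — Series combination: Z_total = R + L + C = 442 - j2.13e+04 Ω = 2.13e+04∠-88.8° Ω.
Step 4 — Source phasor: V = 7.36∠-71.7° V = 2.311 - j6.988 V.
Step 5 — Current: I = V / Z = 0.0003302 + j0.0001017 A = 0.0003455∠17.1° A.
Step 6 — Complex power: S = V·I* = 5.277e-05 - j0.002543 VA.
Step 7 — Real power: P = Re(S) = 5.277e-05 W.
Step 8 — Reactive power: Q = Im(S) = -0.002543 VAR.
Step 9 — Apparent power: |S| = 0.002543 VA.
Step 10 — Power factor: PF = P/|S| = 0.02075 (leading).

(a) P = 5.277e-05 W  (b) Q = -0.002543 VAR  (c) S = 0.002543 VA  (d) PF = 0.02075 (leading)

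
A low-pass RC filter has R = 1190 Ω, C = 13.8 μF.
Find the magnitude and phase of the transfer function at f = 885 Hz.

Step 1 — Angular frequency: ω = 2π·885 = 5561 rad/s.
Step 2 — Transfer function: H(jω) = 1/(1 + jωRC).
Step 3 — Denominator: 1 + jωRC = 1 + j·5561·1190·1.38e-05 = 1 + j91.32.
Step 4 — H = 0.0001199 - j0.01095.
Step 5 — Magnitude: |H| = 0.01095 (-39.2 dB); phase: φ = -89.4°.

|H| = 0.01095 (-39.2 dB), φ = -89.4°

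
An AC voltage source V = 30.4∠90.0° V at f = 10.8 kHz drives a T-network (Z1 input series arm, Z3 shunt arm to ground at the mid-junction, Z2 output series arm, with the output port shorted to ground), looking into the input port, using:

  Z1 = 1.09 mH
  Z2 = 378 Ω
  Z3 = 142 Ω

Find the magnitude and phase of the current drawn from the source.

Step 1 — Angular frequency: ω = 2π·f = 2π·1.08e+04 = 6.786e+04 rad/s.
Step 2 — Component impedances:
  Z1: Z = jωL = j·6.786e+04·0.00109 = 0 + j73.97 Ω
  Z2: Z = R = 378 Ω
  Z3: Z = R = 142 Ω
Step 3 — With the output port shorted to ground, the output series arm Z2 runs from the junction to ground; the shunt arm Z3 also runs from the junction to ground. They appear in parallel: Z3 || Z2 = 103.2 Ω.
Step 4 — Series with input arm Z1: Z_in = Z1 + (Z3 || Z2) = 103.2 + j73.97 Ω = 127∠35.6° Ω.
Step 5 — Source phasor: V = 30.4∠90.0° V = 0 + j30.4 V.
Step 6 — Ohm's law: I = V / Z_total = (0 + j30.4) / (103.2 + j73.97) = 0.1394 + j0.1946 A.
Step 7 — Convert to polar: |I| = 0.2394 A, ∠I = 54.4°.

I = 0.2394∠54.4° A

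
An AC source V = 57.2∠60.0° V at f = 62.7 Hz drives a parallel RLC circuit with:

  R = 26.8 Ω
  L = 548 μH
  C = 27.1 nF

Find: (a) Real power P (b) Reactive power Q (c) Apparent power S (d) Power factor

Step 1 — Angular frequency: ω = 2π·f = 2π·62.7 = 394 rad/s.
Step 2 — Component impedances:
  R: Z = R = 26.8 Ω
  L: Z = jωL = j·394·0.000548 = 0 + j0.2159 Ω
  C: Z = 1/(jωC) = -j/(ω·C) = 0 - j9.367e+04 Ω
Step 3 — Parallel combination: 1/Z_total = 1/R + 1/L + 1/C; Z_total = 0.001739 + j0.2159 Ω = 0.2159∠89.5° Ω.
Step 4 — Source phasor: V = 57.2∠60.0° V = 28.6 + j49.54 V.
Step 5 — Current: I = V / Z = 230.5 - j130.6 A = 265∠-29.5° A.
Step 6 — Complex power: S = V·I* = 122.1 + j1.516e+04 VA.
Step 7 — Real power: P = Re(S) = 122.1 W.
Step 8 — Reactive power: Q = Im(S) = 1.516e+04 VAR.
Step 9 — Apparent power: |S| = 1.516e+04 VA.
Step 10 — Power factor: PF = P/|S| = 0.008055 (lagging).

(a) P = 122.1 W  (b) Q = 1.516e+04 VAR  (c) S = 1.516e+04 VA  (d) PF = 0.008055 (lagging)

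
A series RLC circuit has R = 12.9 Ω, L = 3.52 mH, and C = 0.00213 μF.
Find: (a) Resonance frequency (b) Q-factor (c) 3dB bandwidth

Step 1 — Resonance: ω₀ = 1/√(LC) = 1/√(0.00352·2.13e-09) = 3.652e+05 rad/s.
Step 2 — f₀ = ω₀/(2π) = 5.812e+04 Hz.
Step 3 — Series Q: Q = ω₀L/R = 3.652e+05·0.00352/12.9 = 99.65.
Step 4 — Bandwidth: Δω = ω₀/Q = 3665 rad/s; BW = Δω/(2π) = 583.3 Hz.

(a) f₀ = 5.812e+04 Hz  (b) Q = 99.65  (c) BW = 583.3 Hz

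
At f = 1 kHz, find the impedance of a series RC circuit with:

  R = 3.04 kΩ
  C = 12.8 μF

Step 1 — Angular frequency: ω = 2π·f = 2π·1000 = 6283 rad/s.
Step 2 — Component impedances:
  R: Z = R = 3040 Ω
  C: Z = 1/(jωC) = -j/(ω·C) = 0 - j12.43 Ω
Step 3 — Series combination: Z_total = R + C = 3040 - j12.43 Ω = 3040∠-0.2° Ω.

Z = 3040 - j12.43 Ω = 3040∠-0.2° Ω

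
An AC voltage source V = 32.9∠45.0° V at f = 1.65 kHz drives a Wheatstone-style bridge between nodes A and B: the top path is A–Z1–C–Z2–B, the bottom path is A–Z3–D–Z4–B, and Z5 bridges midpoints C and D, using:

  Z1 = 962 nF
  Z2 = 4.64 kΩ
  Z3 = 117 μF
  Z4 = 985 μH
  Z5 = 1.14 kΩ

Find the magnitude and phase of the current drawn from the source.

Step 1 — Angular frequency: ω = 2π·f = 2π·1650 = 1.037e+04 rad/s.
Step 2 — Component impedances:
  Z1: Z = 1/(jωC) = -j/(ω·C) = 0 - j100.3 Ω
  Z2: Z = R = 4640 Ω
  Z3: Z = 1/(jωC) = -j/(ω·C) = 0 - j0.8244 Ω
  Z4: Z = jωL = j·1.037e+04·0.000985 = 0 + j10.21 Ω
  Z5: Z = R = 1140 Ω
Step 3 — Bridge requires nodal analysis (the Z5 bridge couples midpoints C and D, so the two paths cannot be reduced to a simple series/parallel combination). Setting node B to ground and injecting 1 A at node A, the 3-node admittance system at A, C, D solves to V_A = Z_AB = 0.01957 + j9.387 Ω = 9.387∠89.9° Ω.
Step 4 — Source phasor: V = 32.9∠45.0° V = 23.26 + j23.26 V.
Step 5 — Ohm's law: I = V / Z_total = (23.26 + j23.26) / (0.01957 + j9.387) = 2.483 - j2.473 A.
Step 6 — Convert to polar: |I| = 3.505 A, ∠I = -44.9°.

I = 3.505∠-44.9° A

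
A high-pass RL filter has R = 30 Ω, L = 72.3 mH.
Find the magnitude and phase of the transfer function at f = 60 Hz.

Step 1 — Angular frequency: ω = 2π·60 = 377 rad/s.
Step 2 — Transfer function: H(jω) = jωL/(R + jωL).
Step 3 — Numerator jωL = j·27.26; denominator R + jωL = 30 + j27.26.
Step 4 — H = 0.4522 + j0.4977.
Step 5 — Magnitude: |H| = 0.6725 (-3.4 dB); phase: φ = 47.7°.

|H| = 0.6725 (-3.4 dB), φ = 47.7°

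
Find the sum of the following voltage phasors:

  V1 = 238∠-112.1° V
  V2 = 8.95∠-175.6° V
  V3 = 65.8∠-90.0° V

Step 1 — Convert each phasor to rectangular form:
  V1 = 238·(cos(-112.1°) + j·sin(-112.1°)) = -89.54 - j220.5 V
  V2 = 8.95·(cos(-175.6°) + j·sin(-175.6°)) = -8.924 - j0.6866 V
  V3 = 65.8·(cos(-90.0°) + j·sin(-90.0°)) = 0 - j65.8 V
Step 2 — Sum components: V_total = -98.46 - j287 V.
Step 3 — Convert to polar: |V_total| = 303.4 V, ∠V_total = -108.9°.

V_total = 303.4∠-108.9° V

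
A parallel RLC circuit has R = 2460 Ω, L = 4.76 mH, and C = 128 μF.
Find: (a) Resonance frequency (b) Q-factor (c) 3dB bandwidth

Step 1 — Resonance: ω₀ = 1/√(LC) = 1/√(0.00476·0.000128) = 1281 rad/s.
Step 2 — f₀ = ω₀/(2π) = 203.9 Hz.
Step 3 — Parallel Q: Q = R/(ω₀L) = 2460/(1281·0.00476) = 403.4.
Step 4 — Bandwidth: Δω = ω₀/Q = 3.176 rad/s; BW = Δω/(2π) = 0.5054 Hz.

(a) f₀ = 203.9 Hz  (b) Q = 403.4  (c) BW = 0.5054 Hz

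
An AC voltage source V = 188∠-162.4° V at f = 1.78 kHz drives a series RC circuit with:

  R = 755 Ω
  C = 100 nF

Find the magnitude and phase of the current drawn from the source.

Step 1 — Angular frequency: ω = 2π·f = 2π·1780 = 1.118e+04 rad/s.
Step 2 — Component impedances:
  R: Z = R = 755 Ω
  C: Z = 1/(jωC) = -j/(ω·C) = 0 - j894.1 Ω
Step 3 — Series combination: Z_total = R + C = 755 - j894.1 Ω = 1170∠-49.8° Ω.
Step 4 — Source phasor: V = 188∠-162.4° V = -179.2 - j56.85 V.
Step 5 — Ohm's law: I = V / Z_total = (-179.2 - j56.85) / (755 - j894.1) = -0.06168 - j0.1483 A.
Step 6 — Convert to polar: |I| = 0.1606 A, ∠I = -112.6°.

I = 0.1606∠-112.6° A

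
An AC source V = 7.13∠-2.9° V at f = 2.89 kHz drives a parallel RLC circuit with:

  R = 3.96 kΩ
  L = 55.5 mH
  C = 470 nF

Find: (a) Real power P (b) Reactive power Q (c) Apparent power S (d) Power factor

Step 1 — Angular frequency: ω = 2π·f = 2π·2890 = 1.816e+04 rad/s.
Step 2 — Component impedances:
  R: Z = R = 3960 Ω
  L: Z = jωL = j·1.816e+04·0.0555 = 0 + j1008 Ω
  C: Z = 1/(jωC) = -j/(ω·C) = 0 - j117.2 Ω
Step 3 — Parallel combination: 1/Z_total = 1/R + 1/L + 1/C; Z_total = 4.434 - j132.4 Ω = 132.5∠-88.1° Ω.
Step 4 — Source phasor: V = 7.13∠-2.9° V = 7.121 - j0.3607 V.
Step 5 — Current: I = V / Z = 0.004519 + j0.05362 A = 0.05381∠85.2° A.
Step 6 — Complex power: S = V·I* = 0.01284 - j0.3834 VA.
Step 7 — Real power: P = Re(S) = 0.01284 W.
Step 8 — Reactive power: Q = Im(S) = -0.3834 VAR.
Step 9 — Apparent power: |S| = 0.3836 VA.
Step 10 — Power factor: PF = P/|S| = 0.03346 (leading).

(a) P = 0.01284 W  (b) Q = -0.3834 VAR  (c) S = 0.3836 VA  (d) PF = 0.03346 (leading)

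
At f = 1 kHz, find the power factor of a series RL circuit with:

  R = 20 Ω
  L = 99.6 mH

Step 1 — Angular frequency: ω = 2π·f = 2π·1000 = 6283 rad/s.
Step 2 — Component impedances:
  R: Z = R = 20 Ω
  L: Z = jωL = j·6283·0.0996 = 0 + j625.8 Ω
Step 3 — Series combination: Z_total = R + L = 20 + j625.8 Ω = 626.1∠88.2° Ω.
Step 4 — Power factor: PF = cos(φ) = Re(Z)/|Z| = 20/626.1 = 0.03194.
Step 5 — Type: Im(Z) = 625.8 ⇒ lagging (phase φ = 88.2°).

PF = 0.03194 (lagging, φ = 88.2°)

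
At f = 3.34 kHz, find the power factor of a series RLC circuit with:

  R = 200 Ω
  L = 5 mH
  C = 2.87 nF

Step 1 — Angular frequency: ω = 2π·f = 2π·3340 = 2.099e+04 rad/s.
Step 2 — Component impedances:
  R: Z = R = 200 Ω
  L: Z = jωL = j·2.099e+04·0.005 = 0 + j104.9 Ω
  C: Z = 1/(jωC) = -j/(ω·C) = 0 - j1.66e+04 Ω
Step 3 — Series combination: Z_total = R + L + C = 200 - j1.65e+04 Ω = 1.65e+04∠-89.3° Ω.
Step 4 — Power factor: PF = cos(φ) = Re(Z)/|Z| = 200/1.65e+04 = 0.01212.
Step 5 — Type: Im(Z) = -1.65e+04 ⇒ leading (phase φ = -89.3°).

PF = 0.01212 (leading, φ = -89.3°)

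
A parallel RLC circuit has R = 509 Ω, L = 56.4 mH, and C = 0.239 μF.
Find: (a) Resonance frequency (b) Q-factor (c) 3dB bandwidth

Step 1 — Resonance: ω₀ = 1/√(LC) = 1/√(0.0564·2.39e-07) = 8613 rad/s.
Step 2 — f₀ = ω₀/(2π) = 1371 Hz.
Step 3 — Parallel Q: Q = R/(ω₀L) = 509/(8613·0.0564) = 1.048.
Step 4 — Bandwidth: Δω = ω₀/Q = 8220 rad/s; BW = Δω/(2π) = 1308 Hz.

(a) f₀ = 1371 Hz  (b) Q = 1.048  (c) BW = 1308 Hz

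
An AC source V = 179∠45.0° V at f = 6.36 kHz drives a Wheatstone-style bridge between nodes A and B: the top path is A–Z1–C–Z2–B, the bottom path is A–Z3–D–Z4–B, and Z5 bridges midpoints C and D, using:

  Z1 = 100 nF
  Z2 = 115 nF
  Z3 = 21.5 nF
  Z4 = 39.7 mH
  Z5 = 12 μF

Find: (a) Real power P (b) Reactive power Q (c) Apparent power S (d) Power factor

Step 1 — Angular frequency: ω = 2π·f = 2π·6360 = 3.996e+04 rad/s.
Step 2 — Component impedances:
  Z1: Z = 1/(jωC) = -j/(ω·C) = 0 - j250.2 Ω
  Z2: Z = 1/(jωC) = -j/(ω·C) = 0 - j217.6 Ω
  Z3: Z = 1/(jωC) = -j/(ω·C) = 0 - j1164 Ω
  Z4: Z = jωL = j·3.996e+04·0.0397 = 0 + j1586 Ω
  Z5: Z = 1/(jωC) = -j/(ω·C) = 0 - j2.085 Ω
Step 3 — Bridge requires nodal analysis (the Z5 bridge couples midpoints C and D, so the two paths cannot be reduced to a simple series/parallel combination). Setting node B to ground and injecting 1 A at node A, the 3-node admittance system at A, C, D solves to V_A = Z_AB = 0 - j458.4 Ω = 458.4∠-90.0° Ω.
Step 4 — Source phasor: V = 179∠45.0° V = 126.6 + j126.6 V.
Step 5 — Current: I = V / Z = -0.2761 + j0.2761 A = 0.3905∠135.0° A.
Step 6 — Complex power: S = V·I* = 0 - j69.9 VA.
Step 7 — Real power: P = Re(S) = 0 W.
Step 8 — Reactive power: Q = Im(S) = -69.9 VAR.
Step 9 — Apparent power: |S| = 69.9 VA.
Step 10 — Power factor: PF = P/|S| = 0 (leading).

(a) P = 0 W  (b) Q = -69.9 VAR  (c) S = 69.9 VA  (d) PF = 0 (leading)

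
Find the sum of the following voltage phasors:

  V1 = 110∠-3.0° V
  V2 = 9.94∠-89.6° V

Step 1 — Convert each phasor to rectangular form:
  V1 = 110·(cos(-3.0°) + j·sin(-3.0°)) = 109.8 - j5.757 V
  V2 = 9.94·(cos(-89.6°) + j·sin(-89.6°)) = 0.06939 - j9.94 V
Step 2 — Sum components: V_total = 109.9 - j15.7 V.
Step 3 — Convert to polar: |V_total| = 111 V, ∠V_total = -8.1°.

V_total = 111∠-8.1° V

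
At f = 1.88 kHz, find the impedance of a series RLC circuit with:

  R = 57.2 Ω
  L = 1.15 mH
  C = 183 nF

Step 1 — Angular frequency: ω = 2π·f = 2π·1880 = 1.181e+04 rad/s.
Step 2 — Component impedances:
  R: Z = R = 57.2 Ω
  L: Z = jωL = j·1.181e+04·0.00115 = 0 + j13.58 Ω
  C: Z = 1/(jωC) = -j/(ω·C) = 0 - j462.6 Ω
Step 3 — Series combination: Z_total = R + L + C = 57.2 - j449 Ω = 452.7∠-82.7° Ω.

Z = 57.2 - j449 Ω = 452.7∠-82.7° Ω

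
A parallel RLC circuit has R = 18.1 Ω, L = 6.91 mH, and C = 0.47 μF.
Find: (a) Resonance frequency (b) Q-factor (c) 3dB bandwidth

Step 1 — Resonance: ω₀ = 1/√(LC) = 1/√(0.00691·4.7e-07) = 1.755e+04 rad/s.
Step 2 — f₀ = ω₀/(2π) = 2793 Hz.
Step 3 — Parallel Q: Q = R/(ω₀L) = 18.1/(1.755e+04·0.00691) = 0.1493.
Step 4 — Bandwidth: Δω = ω₀/Q = 1.176e+05 rad/s; BW = Δω/(2π) = 1.871e+04 Hz.

(a) f₀ = 2793 Hz  (b) Q = 0.1493  (c) BW = 1.871e+04 Hz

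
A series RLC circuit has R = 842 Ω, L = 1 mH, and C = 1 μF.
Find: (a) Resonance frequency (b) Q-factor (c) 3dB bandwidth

Step 1 — Resonance: ω₀ = 1/√(LC) = 1/√(0.001·1e-06) = 3.162e+04 rad/s.
Step 2 — f₀ = ω₀/(2π) = 5033 Hz.
Step 3 — Series Q: Q = ω₀L/R = 3.162e+04·0.001/842 = 0.03756.
Step 4 — Bandwidth: Δω = ω₀/Q = 8.42e+05 rad/s; BW = Δω/(2π) = 1.34e+05 Hz.

(a) f₀ = 5033 Hz  (b) Q = 0.03756  (c) BW = 1.34e+05 Hz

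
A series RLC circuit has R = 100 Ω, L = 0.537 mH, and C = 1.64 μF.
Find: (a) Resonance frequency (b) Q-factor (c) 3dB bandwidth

Step 1 — Resonance condition Im(Z)=0 gives ω₀ = 1/√(LC).
Step 2 — ω₀ = 1/√(0.000537·1.64e-06) = 3.37e+04 rad/s.
Step 3 — f₀ = ω₀/(2π) = 5363 Hz.
Step 4 — Series Q: Q = ω₀L/R = 3.37e+04·0.000537/100 = 0.181.
Step 5 — 3dB bandwidth: Δω = ω₀/Q = 1.862e+05 rad/s; BW = Δω/(2π) = 2.964e+04 Hz.

(a) f₀ = 5363 Hz  (b) Q = 0.181  (c) BW = 2.964e+04 Hz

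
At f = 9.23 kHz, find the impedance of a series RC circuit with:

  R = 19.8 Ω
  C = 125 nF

Step 1 — Angular frequency: ω = 2π·f = 2π·9230 = 5.799e+04 rad/s.
Step 2 — Component impedances:
  R: Z = R = 19.8 Ω
  C: Z = 1/(jωC) = -j/(ω·C) = 0 - j137.9 Ω
Step 3 — Series combination: Z_total = R + C = 19.8 - j137.9 Ω = 139.4∠-81.8° Ω.

Z = 19.8 - j137.9 Ω = 139.4∠-81.8° Ω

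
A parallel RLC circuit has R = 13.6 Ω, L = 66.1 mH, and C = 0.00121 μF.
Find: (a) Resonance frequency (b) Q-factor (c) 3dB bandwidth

Step 1 — Resonance: ω₀ = 1/√(LC) = 1/√(0.0661·1.21e-09) = 1.118e+05 rad/s.
Step 2 — f₀ = ω₀/(2π) = 1.78e+04 Hz.
Step 3 — Parallel Q: Q = R/(ω₀L) = 13.6/(1.118e+05·0.0661) = 0.00184.
Step 4 — Bandwidth: Δω = ω₀/Q = 6.077e+07 rad/s; BW = Δω/(2π) = 9.672e+06 Hz.

(a) f₀ = 1.78e+04 Hz  (b) Q = 0.00184  (c) BW = 9.672e+06 Hz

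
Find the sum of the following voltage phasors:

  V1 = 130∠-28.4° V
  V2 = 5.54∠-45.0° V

Step 1 — Convert each phasor to rectangular form:
  V1 = 130·(cos(-28.4°) + j·sin(-28.4°)) = 114.4 - j61.83 V
  V2 = 5.54·(cos(-45.0°) + j·sin(-45.0°)) = 3.917 - j3.917 V
Step 2 — Sum components: V_total = 118.3 - j65.75 V.
Step 3 — Convert to polar: |V_total| = 135.3 V, ∠V_total = -29.1°.

V_total = 135.3∠-29.1° V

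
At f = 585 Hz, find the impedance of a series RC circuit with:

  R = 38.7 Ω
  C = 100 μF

Step 1 — Angular frequency: ω = 2π·f = 2π·585 = 3676 rad/s.
Step 2 — Component impedances:
  R: Z = R = 38.7 Ω
  C: Z = 1/(jωC) = -j/(ω·C) = 0 - j2.721 Ω
Step 3 — Series combination: Z_total = R + C = 38.7 - j2.721 Ω = 38.8∠-4.0° Ω.

Z = 38.7 - j2.721 Ω = 38.8∠-4.0° Ω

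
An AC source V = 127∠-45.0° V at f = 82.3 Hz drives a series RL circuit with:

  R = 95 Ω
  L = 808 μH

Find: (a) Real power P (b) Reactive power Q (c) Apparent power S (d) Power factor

Step 1 — Angular frequency: ω = 2π·f = 2π·82.3 = 517.1 rad/s.
Step 2 — Component impedances:
  R: Z = R = 95 Ω
  L: Z = jωL = j·517.1·0.000808 = 0 + j0.4178 Ω
Step 3 — Series combination: Z_total = R + L = 95 + j0.4178 Ω = 95∠0.3° Ω.
Step 4 — Source phasor: V = 127∠-45.0° V = 89.8 - j89.8 V.
Step 5 — Current: I = V / Z = 0.9411 - j0.9494 A = 1.337∠-45.3° A.
Step 6 — Complex power: S = V·I* = 169.8 + j0.7467 VA.
Step 7 — Real power: P = Re(S) = 169.8 W.
Step 8 — Reactive power: Q = Im(S) = 0.7467 VAR.
Step 9 — Apparent power: |S| = 169.8 VA.
Step 10 — Power factor: PF = P/|S| = 1 (lagging).

(a) P = 169.8 W  (b) Q = 0.7467 VAR  (c) S = 169.8 VA  (d) PF = 1 (lagging)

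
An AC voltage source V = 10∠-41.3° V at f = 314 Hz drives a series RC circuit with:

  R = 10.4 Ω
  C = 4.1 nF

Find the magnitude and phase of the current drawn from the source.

Step 1 — Angular frequency: ω = 2π·f = 2π·314 = 1973 rad/s.
Step 2 — Component impedances:
  R: Z = R = 10.4 Ω
  C: Z = 1/(jωC) = -j/(ω·C) = 0 - j1.236e+05 Ω
Step 3 — Series combination: Z_total = R + C = 10.4 - j1.236e+05 Ω = 1.236e+05∠-90.0° Ω.
Step 4 — Source phasor: V = 10∠-41.3° V = 7.513 - j6.6 V.
Step 5 — Ohm's law: I = V / Z_total = (7.513 - j6.6) / (10.4 - j1.236e+05) = 5.339e-05 + j6.077e-05 A.
Step 6 — Convert to polar: |I| = 8.089e-05 A, ∠I = 48.7°.

I = 8.089e-05∠48.7° A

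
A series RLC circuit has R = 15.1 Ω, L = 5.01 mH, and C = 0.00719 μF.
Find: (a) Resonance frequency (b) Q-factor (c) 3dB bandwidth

Step 1 — Resonance: ω₀ = 1/√(LC) = 1/√(0.00501·7.19e-09) = 1.666e+05 rad/s.
Step 2 — f₀ = ω₀/(2π) = 2.652e+04 Hz.
Step 3 — Series Q: Q = ω₀L/R = 1.666e+05·0.00501/15.1 = 55.28.
Step 4 — Bandwidth: Δω = ω₀/Q = 3014 rad/s; BW = Δω/(2π) = 479.7 Hz.

(a) f₀ = 2.652e+04 Hz  (b) Q = 55.28  (c) BW = 479.7 Hz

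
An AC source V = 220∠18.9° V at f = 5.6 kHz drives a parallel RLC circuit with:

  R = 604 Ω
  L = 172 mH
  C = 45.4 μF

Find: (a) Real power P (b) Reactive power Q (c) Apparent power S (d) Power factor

Step 1 — Angular frequency: ω = 2π·f = 2π·5600 = 3.519e+04 rad/s.
Step 2 — Component impedances:
  R: Z = R = 604 Ω
  L: Z = jωL = j·3.519e+04·0.172 = 0 + j6052 Ω
  C: Z = 1/(jωC) = -j/(ω·C) = 0 - j0.626 Ω
Step 3 — Parallel combination: 1/Z_total = 1/R + 1/L + 1/C; Z_total = 0.0006489 - j0.6261 Ω = 0.6261∠-89.9° Ω.
Step 4 — Source phasor: V = 220∠18.9° V = 208.1 + j71.26 V.
Step 5 — Current: I = V / Z = -113.5 + j332.6 A = 351.4∠108.8° A.
Step 6 — Complex power: S = V·I* = 80.13 - j7.731e+04 VA.
Step 7 — Real power: P = Re(S) = 80.13 W.
Step 8 — Reactive power: Q = Im(S) = -7.731e+04 VAR.
Step 9 — Apparent power: |S| = 7.731e+04 VA.
Step 10 — Power factor: PF = P/|S| = 0.001037 (leading).

(a) P = 80.13 W  (b) Q = -7.731e+04 VAR  (c) S = 7.731e+04 VA  (d) PF = 0.001037 (leading)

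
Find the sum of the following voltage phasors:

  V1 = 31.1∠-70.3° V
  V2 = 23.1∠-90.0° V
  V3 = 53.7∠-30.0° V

Step 1 — Convert each phasor to rectangular form:
  V1 = 31.1·(cos(-70.3°) + j·sin(-70.3°)) = 10.48 - j29.28 V
  V2 = 23.1·(cos(-90.0°) + j·sin(-90.0°)) = 0 - j23.1 V
  V3 = 53.7·(cos(-30.0°) + j·sin(-30.0°)) = 46.51 - j26.85 V
Step 2 — Sum components: V_total = 56.99 - j79.23 V.
Step 3 — Convert to polar: |V_total| = 97.6 V, ∠V_total = -54.3°.

V_total = 97.6∠-54.3° V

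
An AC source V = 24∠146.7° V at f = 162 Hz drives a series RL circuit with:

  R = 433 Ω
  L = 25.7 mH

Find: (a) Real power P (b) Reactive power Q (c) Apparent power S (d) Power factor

Step 1 — Angular frequency: ω = 2π·f = 2π·162 = 1018 rad/s.
Step 2 — Component impedances:
  R: Z = R = 433 Ω
  L: Z = jωL = j·1018·0.0257 = 0 + j26.16 Ω
Step 3 — Series combination: Z_total = R + L = 433 + j26.16 Ω = 433.8∠3.5° Ω.
Step 4 — Source phasor: V = 24∠146.7° V = -20.06 + j13.18 V.
Step 5 — Current: I = V / Z = -0.04433 + j0.03311 A = 0.05533∠143.2° A.
Step 6 — Complex power: S = V·I* = 1.325 + j0.08007 VA.
Step 7 — Real power: P = Re(S) = 1.325 W.
Step 8 — Reactive power: Q = Im(S) = 0.08007 VAR.
Step 9 — Apparent power: |S| = 1.328 VA.
Step 10 — Power factor: PF = P/|S| = 0.9982 (lagging).

(a) P = 1.325 W  (b) Q = 0.08007 VAR  (c) S = 1.328 VA  (d) PF = 0.9982 (lagging)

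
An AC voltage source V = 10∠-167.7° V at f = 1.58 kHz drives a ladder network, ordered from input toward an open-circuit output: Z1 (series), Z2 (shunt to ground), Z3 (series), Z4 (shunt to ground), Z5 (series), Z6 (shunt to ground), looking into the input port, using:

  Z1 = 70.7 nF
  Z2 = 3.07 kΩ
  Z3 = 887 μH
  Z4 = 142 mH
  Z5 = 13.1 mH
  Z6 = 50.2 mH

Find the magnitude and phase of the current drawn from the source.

Step 1 — Angular frequency: ω = 2π·f = 2π·1580 = 9927 rad/s.
Step 2 — Component impedances:
  Z1: Z = 1/(jωC) = -j/(ω·C) = 0 - j1425 Ω
  Z2: Z = R = 3070 Ω
  Z3: Z = jωL = j·9927·0.000887 = 0 + j8.806 Ω
  Z4: Z = jωL = j·9927·0.142 = 0 + j1410 Ω
  Z5: Z = jωL = j·9927·0.0131 = 0 + j130 Ω
  Z6: Z = jωL = j·9927·0.0502 = 0 + j498.4 Ω
Step 3 — Ladder network (open output): work backward from the far end, alternating series and parallel combinations. Z_in = 62.75 - j990.4 Ω = 992.4∠-86.4° Ω.
Step 4 — Source phasor: V = 10∠-167.7° V = -9.77 - j2.13 V.
Step 5 — Ohm's law: I = V / Z_total = (-9.77 - j2.13) / (62.75 - j990.4) = 0.00152 - j0.009962 A.
Step 6 — Convert to polar: |I| = 0.01008 A, ∠I = -81.3°.

I = 0.01008∠-81.3° A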